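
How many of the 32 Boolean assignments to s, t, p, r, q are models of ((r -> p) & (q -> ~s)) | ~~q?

28

Initial set: {T (((r -> p) & (q -> ~s)) | ~~q)}.
T (((r -> p) & (q -> ~s)) | ~~q): β-rule — branch into T ((r -> p) & (q -> ~s))  //  T ~~q.
  branch 1 (add T ((r -> p) & (q -> ~s))):
    T ((r -> p) & (q -> ~s)): α-rule — add T (r -> p), T (q -> ~s).
    T (r -> p): β-rule — branch into F r  //  T p.
      branch 1.1 (add F r):
        T (q -> ~s): β-rule — branch into F q  //  T ~s.
          branch 1.1.1 (add F q):
            ○ open, literals {q=0, r=0}.
          branch 1.1.2 (add T ~s):
            ○ open, literals {r=0, s=0}.
      branch 1.2 (add T p):
        T (q -> ~s): β-rule — branch into F q  //  T ~s.
          branch 1.2.1 (add F q):
            ○ open, literals {p=1, q=0}.
          branch 1.2.2 (add T ~s):
            ○ open, literals {p=1, s=0}.
  branch 2 (add T ~~q):
    T ~~q: drop double negation, giving T q.
    ○ open, literals {q=1}.
0 branches closed, 5 open.
Each open branch fixes some atoms; the unmentioned ones are free. Counting distinct full assignments: branch {q=0, r=0} (s, t, p) contributes 8 new; branch {r=0, s=0} (t, p, q) contributes 4 new; branch {p=1, q=0} (s, t, r) contributes 4 new; branch {p=1, s=0} (t, r, q) contributes 2 new; branch {q=1} (s, t, p, r) contributes 10 new. Total: 28.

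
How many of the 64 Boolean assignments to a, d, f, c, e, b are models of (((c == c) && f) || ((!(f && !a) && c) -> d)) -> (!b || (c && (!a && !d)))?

38

Initial set: {((((c == c) && f) || ((!(f && !a) && c) -> d)) -> (!b || (c && (!a && !d))))}.
((((c == c) && f) || ((!(f && !a) && c) -> d)) -> (!b || (c && (!a && !d)))): β-rule — branch into !(((c == c) && f) || ((!(f && !a) && c) -> d))  //  (!b || (c && (!a && !d))).
  branch 1 (add !(((c == c) && f) || ((!(f && !a) && c) -> d))):
    !(((c == c) && f) || ((!(f && !a) && c) -> d)): α-rule — add !((c == c) && f), !((!(f && !a) && c) -> d).
    !((!(f && !a) && c) -> d): α-rule — add (!(f && !a) && c), !d.
    (!(f && !a) && c): α-rule — add !(f && !a), c.
    !((c == c) && f): β-rule — branch into !(c == c)  //  !f.
      branch 1.1 (add !(c == c)):
        !(f && !a): β-rule — branch into !f  //  !!a.
          branch 1.1.1 (add !f):
            !(c == c): β-rule — branch into c, !c  //  !c, c.
              branch 1.1.1.1 (add c, !c):
                × closes — contains both c and !c.
              branch 1.1.1.2 (add !c, c):
                × closes — contains both c and !c.
          branch 1.1.2 (add !!a):
            !(c == c): β-rule — branch into c, !c  //  !c, c.
              branch 1.1.2.1 (add c, !c):
                × closes — contains both c and !c.
              branch 1.1.2.2 (add !c, c):
                × closes — contains both c and !c.
      branch 1.2 (add !f):
        !(f && !a): β-rule — branch into !f  //  !!a.
          branch 1.2.1 (add !f):
            ○ open, literals {c=true, d=false, f=false}.
          branch 1.2.2 (add !!a):
            ○ open, literals {a=true, c=true, d=false, f=false}.
  branch 2 (add (!b || (c && (!a && !d)))):
    (!b || (c && (!a && !d))): β-rule — branch into !b  //  (c && (!a && !d)).
      branch 2.1 (add !b):
        ○ open, literals {b=false}.
      branch 2.2 (add (c && (!a && !d))):
        (c && (!a && !d)): α-rule — add c, (!a && !d).
        (!a && !d): α-rule — add !a, !d.
        ○ open, literals {a=false, c=true, d=false}.
4 branches closed, 4 open.
Each open branch fixes some atoms; the unmentioned ones are free. Counting distinct full assignments: branch {c=true, d=false, f=false} (a, e, b) contributes 8 new; branch {a=true, c=true, d=false, f=false} (e, b) contributes 0 new; branch {b=false} (a, d, f, c, e) contributes 28 new; branch {a=false, c=true, d=false} (f, e, b) contributes 2 new. Total: 38.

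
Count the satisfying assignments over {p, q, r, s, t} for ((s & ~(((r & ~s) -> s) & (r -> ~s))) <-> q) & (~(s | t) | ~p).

10

Initial set: {(((s & ~(((r & ~s) -> s) & (r -> ~s))) <-> q) & (~(s | t) | ~p))}.
(((s & ~(((r & ~s) -> s) & (r -> ~s))) <-> q) & (~(s | t) | ~p)): α-rule — add ((s & ~(((r & ~s) -> s) & (r -> ~s))) <-> q), (~(s | t) | ~p).
((s & ~(((r & ~s) -> s) & (r -> ~s))) <-> q): β-rule — branch into (s & ~(((r & ~s) -> s) & (r -> ~s))), q  //  ~(s & ~(((r & ~s) -> s) & (r -> ~s))), ~q.
  branch 1 (add (s & ~(((r & ~s) -> s) & (r -> ~s))), q):
    (s & ~(((r & ~s) -> s) & (r -> ~s))): α-rule — add s, ~(((r & ~s) -> s) & (r -> ~s)).
    (~(s | t) | ~p): β-rule — branch into ~(s | t)  //  ~p.
      branch 1.1 (add ~(s | t)):
        ~(s | t): α-rule — add ~s, ~t.
        × closes — contains both s and ~s.
      branch 1.2 (add ~p):
        ~(((r & ~s) -> s) & (r -> ~s)): β-rule — branch into ~((r & ~s) -> s)  //  ~(r -> ~s).
          branch 1.2.1 (add ~((r & ~s) -> s)):
            ~((r & ~s) -> s): α-rule — add (r & ~s), ~s.
            × closes — contains both s and ~s.
          branch 1.2.2 (add ~(r -> ~s)):
            ~(r -> ~s): α-rule — add r, ~~s.
            ○ open, literals {p=false, q=true, r=true, s=true}.
  branch 2 (add ~(s & ~(((r & ~s) -> s) & (r -> ~s))), ~q):
    (~(s | t) | ~p): β-rule — branch into ~(s | t)  //  ~p.
      branch 2.1 (add ~(s | t)):
        ~(s | t): α-rule — add ~s, ~t.
        ~(s & ~(((r & ~s) -> s) & (r -> ~s))): β-rule — branch into ~s  //  ~~(((r & ~s) -> s) & (r -> ~s)).
          branch 2.1.1 (add ~s):
            ○ open, literals {q=false, s=false, t=false}.
          branch 2.1.2 (add ~~(((r & ~s) -> s) & (r -> ~s))):
            ~~(((r & ~s) -> s) & (r -> ~s)): α-rule — add ((r & ~s) -> s), (r -> ~s).
            ((r & ~s) -> s): β-rule — branch into ~(r & ~s)  //  s.
              branch 2.1.2.1 (add ~(r & ~s)):
                (r -> ~s): β-rule — branch into ~r  //  ~s.
                  branch 2.1.2.1.1 (add ~r):
                    ~(r & ~s): β-rule — branch into ~r  //  ~~s.
                      branch 2.1.2.1.1.1 (add ~r):
                        ○ open, literals {q=false, r=false, s=false, t=false}.
                      branch 2.1.2.1.1.2 (add ~~s):
                        × closes — contains both s and ~s.
                  branch 2.1.2.1.2 (add ~s):
                    ~(r & ~s): β-rule — branch into ~r  //  ~~s.
                      branch 2.1.2.1.2.1 (add ~r):
                        ○ open, literals {q=false, r=false, s=false, t=false}.
                      branch 2.1.2.1.2.2 (add ~~s):
                        × closes — contains both s and ~s.
              branch 2.1.2.2 (add s):
                × closes — contains both s and ~s.
      branch 2.2 (add ~p):
        ~(s & ~(((r & ~s) -> s) & (r -> ~s))): β-rule — branch into ~s  //  ~~(((r & ~s) -> s) & (r -> ~s)).
          branch 2.2.1 (add ~s):
            ○ open, literals {p=false, q=false, s=false}.
          branch 2.2.2 (add ~~(((r & ~s) -> s) & (r -> ~s))):
            ~~(((r & ~s) -> s) & (r -> ~s)): α-rule — add ((r & ~s) -> s), (r -> ~s).
            ((r & ~s) -> s): β-rule — branch into ~(r & ~s)  //  s.
              branch 2.2.2.1 (add ~(r & ~s)):
                (r -> ~s): β-rule — branch into ~r  //  ~s.
                  branch 2.2.2.1.1 (add ~r):
                    ~(r & ~s): β-rule — branch into ~r  //  ~~s.
                      branch 2.2.2.1.1.1 (add ~r):
                        ○ open, literals {p=false, q=false, r=false}.
                      branch 2.2.2.1.1.2 (add ~~s):
                        ○ open, literals {p=false, q=false, r=false, s=true}.
                  branch 2.2.2.1.2 (add ~s):
                    ~(r & ~s): β-rule — branch into ~r  //  ~~s.
                      branch 2.2.2.1.2.1 (add ~r):
                        ○ open, literals {p=false, q=false, r=false, s=false}.
                      branch 2.2.2.1.2.2 (add ~~s):
                        × closes — contains both s and ~s.
              branch 2.2.2.2 (add s):
                (r -> ~s): β-rule — branch into ~r  //  ~s.
                  branch 2.2.2.2.1 (add ~r):
                    ○ open, literals {p=false, q=false, r=false, s=true}.
                  branch 2.2.2.2.2 (add ~s):
                    × closes — contains both s and ~s.
7 branches closed, 9 open.
Each open branch fixes some atoms; the unmentioned ones are free. Counting distinct full assignments: branch {p=false, q=true, r=true, s=true} (t) contributes 2 new; branch {q=false, s=false, t=false} (p, r) contributes 4 new; branch {q=false, r=false, s=false, t=false} (p) contributes 0 new; branch {q=false, r=false, s=false, t=false} (p) contributes 0 new; branch {p=false, q=false, s=false} (r, t) contributes 2 new; branch {p=false, q=false, r=false} (s, t) contributes 2 new; branch {p=false, q=false, r=false, s=true} (t) contributes 0 new; branch {p=false, q=false, r=false, s=false} (t) contributes 0 new; branch {p=false, q=false, r=false, s=true} (t) contributes 0 new. Total: 10.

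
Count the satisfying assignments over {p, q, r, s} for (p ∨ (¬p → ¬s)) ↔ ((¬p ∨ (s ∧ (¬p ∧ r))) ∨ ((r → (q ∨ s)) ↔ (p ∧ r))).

7

Initial set: {((p ∨ (¬p → ¬s)) ↔ ((¬p ∨ (s ∧ (¬p ∧ r))) ∨ ((r → (q ∨ s)) ↔ (p ∧ r))))}.
((p ∨ (¬p → ¬s)) ↔ ((¬p ∨ (s ∧ (¬p ∧ r))) ∨ ((r → (q ∨ s)) ↔ (p ∧ r)))): β-rule — branch into (p ∨ (¬p → ¬s)), ((¬p ∨ (s ∧ (¬p ∧ r))) ∨ ((r → (q ∨ s)) ↔ (p ∧ r)))  //  ¬(p ∨ (¬p → ¬s)), ¬((¬p ∨ (s ∧ (¬p ∧ r))) ∨ ((r → (q ∨ s)) ↔ (p ∧ r))).
  branch 1 (add (p ∨ (¬p → ¬s)), ((¬p ∨ (s ∧ (¬p ∧ r))) ∨ ((r → (q ∨ s)) ↔ (p ∧ r)))):
    (p ∨ (¬p → ¬s)): β-rule — branch into p  //  (¬p → ¬s).
      branch 1.1 (add p):
        ((¬p ∨ (s ∧ (¬p ∧ r))) ∨ ((r → (q ∨ s)) ↔ (p ∧ r))): β-rule — branch into (¬p ∨ (s ∧ (¬p ∧ r)))  //  ((r → (q ∨ s)) ↔ (p ∧ r)).
          branch 1.1.1 (add (¬p ∨ (s ∧ (¬p ∧ r)))):
            (¬p ∨ (s ∧ (¬p ∧ r))): β-rule — branch into ¬p  //  (s ∧ (¬p ∧ r)).
              branch 1.1.1.1 (add ¬p):
                × closes — contains both p and ¬p.
              branch 1.1.1.2 (add (s ∧ (¬p ∧ r))):
                (s ∧ (¬p ∧ r)): α-rule — add s, (¬p ∧ r).
                (¬p ∧ r): α-rule — add ¬p, r.
                × closes — contains both p and ¬p.
          branch 1.1.2 (add ((r → (q ∨ s)) ↔ (p ∧ r))):
            ((r → (q ∨ s)) ↔ (p ∧ r)): β-rule — branch into (r → (q ∨ s)), (p ∧ r)  //  ¬(r → (q ∨ s)), ¬(p ∧ r).
              branch 1.1.2.1 (add (r → (q ∨ s)), (p ∧ r)):
                (p ∧ r): α-rule — add p, r.
                (r → (q ∨ s)): β-rule — branch into ¬r  //  (q ∨ s).
                  branch 1.1.2.1.1 (add ¬r):
                    × closes — contains both r and ¬r.
                  branch 1.1.2.1.2 (add (q ∨ s)):
                    (q ∨ s): β-rule — branch into q  //  s.
                      branch 1.1.2.1.2.1 (add q):
                        ○ open, literals {p=T, q=T, r=T}.
                      branch 1.1.2.1.2.2 (add s):
                        ○ open, literals {p=T, r=T, s=T}.
              branch 1.1.2.2 (add ¬(r → (q ∨ s)), ¬(p ∧ r)):
                ¬(r → (q ∨ s)): α-rule — add r, ¬(q ∨ s).
                ¬(q ∨ s): α-rule — add ¬q, ¬s.
                ¬(p ∧ r): β-rule — branch into ¬p  //  ¬r.
                  branch 1.1.2.2.1 (add ¬p):
                    × closes — contains both p and ¬p.
                  branch 1.1.2.2.2 (add ¬r):
                    × closes — contains both r and ¬r.
      branch 1.2 (add (¬p → ¬s)):
        ((¬p ∨ (s ∧ (¬p ∧ r))) ∨ ((r → (q ∨ s)) ↔ (p ∧ r))): β-rule — branch into (¬p ∨ (s ∧ (¬p ∧ r)))  //  ((r → (q ∨ s)) ↔ (p ∧ r)).
          branch 1.2.1 (add (¬p ∨ (s ∧ (¬p ∧ r)))):
            (¬p → ¬s): β-rule — branch into ¬¬p  //  ¬s.
              branch 1.2.1.1 (add ¬¬p):
                (¬p ∨ (s ∧ (¬p ∧ r))): β-rule — branch into ¬p  //  (s ∧ (¬p ∧ r)).
                  branch 1.2.1.1.1 (add ¬p):
                    × closes — contains both p and ¬p.
                  branch 1.2.1.1.2 (add (s ∧ (¬p ∧ r))):
                    (s ∧ (¬p ∧ r)): α-rule — add s, (¬p ∧ r).
                    (¬p ∧ r): α-rule — add ¬p, r.
                    × closes — contains both p and ¬p.
              branch 1.2.1.2 (add ¬s):
                (¬p ∨ (s ∧ (¬p ∧ r))): β-rule — branch into ¬p  //  (s ∧ (¬p ∧ r)).
                  branch 1.2.1.2.1 (add ¬p):
                    ○ open, literals {p=F, s=F}.
                  branch 1.2.1.2.2 (add (s ∧ (¬p ∧ r))):
                    (s ∧ (¬p ∧ r)): α-rule — add s, (¬p ∧ r).
                    × closes — contains both s and ¬s.
          branch 1.2.2 (add ((r → (q ∨ s)) ↔ (p ∧ r))):
            (¬p → ¬s): β-rule — branch into ¬¬p  //  ¬s.
              branch 1.2.2.1 (add ¬¬p):
                ((r → (q ∨ s)) ↔ (p ∧ r)): β-rule — branch into (r → (q ∨ s)), (p ∧ r)  //  ¬(r → (q ∨ s)), ¬(p ∧ r).
                  branch 1.2.2.1.1 (add (r → (q ∨ s)), (p ∧ r)):
                    (p ∧ r): α-rule — add p, r.
                    (r → (q ∨ s)): β-rule — branch into ¬r  //  (q ∨ s).
                      branch 1.2.2.1.1.1 (add ¬r):
                        × closes — contains both r and ¬r.
                      branch 1.2.2.1.1.2 (add (q ∨ s)):
                        (q ∨ s): β-rule — branch into q  //  s.
                          branch 1.2.2.1.1.2.1 (add q):
                            ○ open, literals {p=T, q=T, r=T}.
                          branch 1.2.2.1.1.2.2 (add s):
                            ○ open, literals {p=T, r=T, s=T}.
                  branch 1.2.2.1.2 (add ¬(r → (q ∨ s)), ¬(p ∧ r)):
                    ¬(r → (q ∨ s)): α-rule — add r, ¬(q ∨ s).
                    ¬(q ∨ s): α-rule — add ¬q, ¬s.
                    ¬(p ∧ r): β-rule — branch into ¬p  //  ¬r.
                      branch 1.2.2.1.2.1 (add ¬p):
                        × closes — contains both p and ¬p.
                      branch 1.2.2.1.2.2 (add ¬r):
                        × closes — contains both r and ¬r.
              branch 1.2.2.2 (add ¬s):
                ((r → (q ∨ s)) ↔ (p ∧ r)): β-rule — branch into (r → (q ∨ s)), (p ∧ r)  //  ¬(r → (q ∨ s)), ¬(p ∧ r).
                  branch 1.2.2.2.1 (add (r → (q ∨ s)), (p ∧ r)):
                    (p ∧ r): α-rule — add p, r.
                    (r → (q ∨ s)): β-rule — branch into ¬r  //  (q ∨ s).
                      branch 1.2.2.2.1.1 (add ¬r):
                        × closes — contains both r and ¬r.
                      branch 1.2.2.2.1.2 (add (q ∨ s)):
                        (q ∨ s): β-rule — branch into q  //  s.
                          branch 1.2.2.2.1.2.1 (add q):
                            ○ open, literals {p=T, q=T, r=T, s=F}.
                          branch 1.2.2.2.1.2.2 (add s):
                            × closes — contains both s and ¬s.
                  branch 1.2.2.2.2 (add ¬(r → (q ∨ s)), ¬(p ∧ r)):
                    ¬(r → (q ∨ s)): α-rule — add r, ¬(q ∨ s).
                    ¬(q ∨ s): α-rule — add ¬q, ¬s.
                    ¬(p ∧ r): β-rule — branch into ¬p  //  ¬r.
                      branch 1.2.2.2.2.1 (add ¬p):
                        ○ open, literals {p=F, q=F, r=T, s=F}.
                      branch 1.2.2.2.2.2 (add ¬r):
                        × closes — contains both r and ¬r.
  branch 2 (add ¬(p ∨ (¬p → ¬s)), ¬((¬p ∨ (s ∧ (¬p ∧ r))) ∨ ((r → (q ∨ s)) ↔ (p ∧ r)))):
    ¬(p ∨ (¬p → ¬s)): α-rule — add ¬p, ¬(¬p → ¬s).
    ¬((¬p ∨ (s ∧ (¬p ∧ r))) ∨ ((r → (q ∨ s)) ↔ (p ∧ r))): α-rule — add ¬(¬p ∨ (s ∧ (¬p ∧ r))), ¬((r → (q ∨ s)) ↔ (p ∧ r)).
    ¬(¬p → ¬s): α-rule — add ¬p, ¬¬s.
    ¬(¬p ∨ (s ∧ (¬p ∧ r))): α-rule — add ¬¬p, ¬(s ∧ (¬p ∧ r)).
    × closes — contains both p and ¬p.
15 branches closed, 7 open.
Each open branch fixes some atoms; the unmentioned ones are free. Counting distinct full assignments: branch {p=T, q=T, r=T} (s) contributes 2 new; branch {p=T, r=T, s=T} (q) contributes 1 new; branch {p=F, s=F} (q, r) contributes 4 new; branch {p=T, q=T, r=T} (s) contributes 0 new; branch {p=T, r=T, s=T} (q) contributes 0 new; branch {p=T, q=T, r=T, s=F} (none free) contributes 0 new; branch {p=F, q=F, r=T, s=F} (none free) contributes 0 new. Total: 7.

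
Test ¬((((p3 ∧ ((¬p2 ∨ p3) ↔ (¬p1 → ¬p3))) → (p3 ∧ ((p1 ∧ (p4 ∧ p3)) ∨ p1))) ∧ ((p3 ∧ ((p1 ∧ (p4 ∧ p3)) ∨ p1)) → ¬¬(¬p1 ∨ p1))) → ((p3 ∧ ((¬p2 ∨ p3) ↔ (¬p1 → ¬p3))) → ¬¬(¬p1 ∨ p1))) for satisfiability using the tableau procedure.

Unsatisfiable

Initial set: {¬((((p3 ∧ ((¬p2 ∨ p3) ↔ (¬p1 → ¬p3))) → (p3 ∧ ((p1 ∧ (p4 ∧ p3)) ∨ p1))) ∧ ((p3 ∧ ((p1 ∧ (p4 ∧ p3)) ∨ p1)) → ¬¬(¬p1 ∨ p1))) → ((p3 ∧ ((¬p2 ∨ p3) ↔ (¬p1 → ¬p3))) → ¬¬(¬p1 ∨ p1)))}.
¬((((p3 ∧ ((¬p2 ∨ p3) ↔ (¬p1 → ¬p3))) → (p3 ∧ ((p1 ∧ (p4 ∧ p3)) ∨ p1))) ∧ ((p3 ∧ ((p1 ∧ (p4 ∧ p3)) ∨ p1)) → ¬¬(¬p1 ∨ p1))) → ((p3 ∧ ((¬p2 ∨ p3) ↔ (¬p1 → ¬p3))) → ¬¬(¬p1 ∨ p1))): α-rule — add (((p3 ∧ ((¬p2 ∨ p3) ↔ (¬p1 → ¬p3))) → (p3 ∧ ((p1 ∧ (p4 ∧ p3)) ∨ p1))) ∧ ((p3 ∧ ((p1 ∧ (p4 ∧ p3)) ∨ p1)) → ¬¬(¬p1 ∨ p1))), ¬((p3 ∧ ((¬p2 ∨ p3) ↔ (¬p1 → ¬p3))) → ¬¬(¬p1 ∨ p1)).
(((p3 ∧ ((¬p2 ∨ p3) ↔ (¬p1 → ¬p3))) → (p3 ∧ ((p1 ∧ (p4 ∧ p3)) ∨ p1))) ∧ ((p3 ∧ ((p1 ∧ (p4 ∧ p3)) ∨ p1)) → ¬¬(¬p1 ∨ p1))): α-rule — add ((p3 ∧ ((¬p2 ∨ p3) ↔ (¬p1 → ¬p3))) → (p3 ∧ ((p1 ∧ (p4 ∧ p3)) ∨ p1))), ((p3 ∧ ((p1 ∧ (p4 ∧ p3)) ∨ p1)) → ¬¬(¬p1 ∨ p1)).
¬((p3 ∧ ((¬p2 ∨ p3) ↔ (¬p1 → ¬p3))) → ¬¬(¬p1 ∨ p1)): α-rule — add (p3 ∧ ((¬p2 ∨ p3) ↔ (¬p1 → ¬p3))), ¬¬¬(¬p1 ∨ p1).
(p3 ∧ ((¬p2 ∨ p3) ↔ (¬p1 → ¬p3))): α-rule — add p3, ((¬p2 ∨ p3) ↔ (¬p1 → ¬p3)).
¬¬¬(¬p1 ∨ p1): drop double negation, giving ¬(¬p1 ∨ p1).
¬(¬p1 ∨ p1): α-rule — add ¬¬p1, ¬p1.
× closes — contains both p1 and ¬p1.
All 1 branch closes.
Every branch closed; the formula is unsatisfiable.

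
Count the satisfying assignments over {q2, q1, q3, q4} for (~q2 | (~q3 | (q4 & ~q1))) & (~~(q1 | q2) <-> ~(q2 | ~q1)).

Initial set: {((~q2 | (~q3 | (q4 & ~q1))) & (~~(q1 | q2) <-> ~(q2 | ~q1)))}.
((~q2 | (~q3 | (q4 & ~q1))) & (~~(q1 | q2) <-> ~(q2 | ~q1))): α-rule — add (~q2 | (~q3 | (q4 & ~q1))), (~~(q1 | q2) <-> ~(q2 | ~q1)).
(~q2 | (~q3 | (q4 & ~q1))): β-rule — branch into ~q2  //  (~q3 | (q4 & ~q1)).
  branch 1 (add ~q2):
    (~~(q1 | q2) <-> ~(q2 | ~q1)): β-rule — branch into ~~(q1 | q2), ~(q2 | ~q1)  //  ~~~(q1 | q2), ~~(q2 | ~q1).
      branch 1.1 (add ~~(q1 | q2), ~(q2 | ~q1)):
        ~~(q1 | q2): drop double negation, giving (q1 | q2).
        ~(q2 | ~q1): α-rule — add ~q2, ~~q1.
        (q1 | q2): β-rule — branch into q1  //  q2.
          branch 1.1.1 (add q1):
            ○ open, literals {q1=1, q2=0}.
          branch 1.1.2 (add q2):
            × closes — contains both q2 and ~q2.
      branch 1.2 (add ~~~(q1 | q2), ~~(q2 | ~q1)):
        ~~~(q1 | q2): drop double negation, giving ~(q1 | q2).
        ~(q1 | q2): α-rule — add ~q1, ~q2.
        ~~(q2 | ~q1): β-rule — branch into q2  //  ~q1.
          branch 1.2.1 (add q2):
            × closes — contains both q2 and ~q2.
          branch 1.2.2 (add ~q1):
            ○ open, literals {q1=0, q2=0}.
  branch 2 (add (~q3 | (q4 & ~q1))):
    (~~(q1 | q2) <-> ~(q2 | ~q1)): β-rule — branch into ~~(q1 | q2), ~(q2 | ~q1)  //  ~~~(q1 | q2), ~~(q2 | ~q1).
      branch 2.1 (add ~~(q1 | q2), ~(q2 | ~q1)):
        ~~(q1 | q2): drop double negation, giving (q1 | q2).
        ~(q2 | ~q1): α-rule — add ~q2, ~~q1.
        (~q3 | (q4 & ~q1)): β-rule — branch into ~q3  //  (q4 & ~q1).
          branch 2.1.1 (add ~q3):
            (q1 | q2): β-rule — branch into q1  //  q2.
              branch 2.1.1.1 (add q1):
                ○ open, literals {q1=1, q2=0, q3=0}.
              branch 2.1.1.2 (add q2):
                × closes — contains both q2 and ~q2.
          branch 2.1.2 (add (q4 & ~q1)):
            (q4 & ~q1): α-rule — add q4, ~q1.
            × closes — contains both q1 and ~q1.
      branch 2.2 (add ~~~(q1 | q2), ~~(q2 | ~q1)):
        ~~~(q1 | q2): drop double negation, giving ~(q1 | q2).
        ~(q1 | q2): α-rule — add ~q1, ~q2.
        (~q3 | (q4 & ~q1)): β-rule — branch into ~q3  //  (q4 & ~q1).
          branch 2.2.1 (add ~q3):
            ~~(q2 | ~q1): β-rule — branch into q2  //  ~q1.
              branch 2.2.1.1 (add q2):
                × closes — contains both q2 and ~q2.
              branch 2.2.1.2 (add ~q1):
                ○ open, literals {q1=0, q2=0, q3=0}.
          branch 2.2.2 (add (q4 & ~q1)):
            (q4 & ~q1): α-rule — add q4, ~q1.
            ~~(q2 | ~q1): β-rule — branch into q2  //  ~q1.
              branch 2.2.2.1 (add q2):
                × closes — contains both q2 and ~q2.
              branch 2.2.2.2 (add ~q1):
                ○ open, literals {q1=0, q2=0, q4=1}.
6 branches closed, 5 open.
Each open branch fixes some atoms; the unmentioned ones are free. Counting distinct full assignments: branch {q1=1, q2=0} (q3, q4) contributes 4 new; branch {q1=0, q2=0} (q3, q4) contributes 4 new; branch {q1=1, q2=0, q3=0} (q4) contributes 0 new; branch {q1=0, q2=0, q3=0} (q4) contributes 0 new; branch {q1=0, q2=0, q4=1} (q3) contributes 0 new. Total: 8.

8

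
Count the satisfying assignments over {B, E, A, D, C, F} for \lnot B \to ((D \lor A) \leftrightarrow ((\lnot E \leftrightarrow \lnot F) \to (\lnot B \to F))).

Initial set: {(\lnot B \to ((D \lor A) \leftrightarrow ((\lnot E \leftrightarrow \lnot F) \to (\lnot B \to F))))}.
(\lnot B \to ((D \lor A) \leftrightarrow ((\lnot E \leftrightarrow \lnot F) \to (\lnot B \to F)))): β-rule — branch into \lnot \lnot B  //  ((D \lor A) \leftrightarrow ((\lnot E \leftrightarrow \lnot F) \to (\lnot B \to F))).
  branch 1 (add \lnot \lnot B):
    ○ open, literals {B=T}.
  branch 2 (add ((D \lor A) \leftrightarrow ((\lnot E \leftrightarrow \lnot F) \to (\lnot B \to F)))):
    ((D \lor A) \leftrightarrow ((\lnot E \leftrightarrow \lnot F) \to (\lnot B \to F))): β-rule — branch into (D \lor A), ((\lnot E \leftrightarrow \lnot F) \to (\lnot B \to F))  //  \lnot (D \lor A), \lnot ((\lnot E \leftrightarrow \lnot F) \to (\lnot B \to F)).
      branch 2.1 (add (D \lor A), ((\lnot E \leftrightarrow \lnot F) \to (\lnot B \to F))):
        (D \lor A): β-rule — branch into D  //  A.
          branch 2.1.1 (add D):
            ((\lnot E \leftrightarrow \lnot F) \to (\lnot B \to F)): β-rule — branch into \lnot (\lnot E \leftrightarrow \lnot F)  //  (\lnot B \to F).
              branch 2.1.1.1 (add \lnot (\lnot E \leftrightarrow \lnot F)):
                \lnot (\lnot E \leftrightarrow \lnot F): β-rule — branch into \lnot E, \lnot \lnot F  //  \lnot \lnot E, \lnot F.
                  branch 2.1.1.1.1 (add \lnot E, \lnot \lnot F):
                    ○ open, literals {D=T, E=F, F=T}.
                  branch 2.1.1.1.2 (add \lnot \lnot E, \lnot F):
                    ○ open, literals {D=T, E=T, F=F}.
              branch 2.1.1.2 (add (\lnot B \to F)):
                (\lnot B \to F): β-rule — branch into \lnot \lnot B  //  F.
                  branch 2.1.1.2.1 (add \lnot \lnot B):
                    ○ open, literals {B=T, D=T}.
                  branch 2.1.1.2.2 (add F):
                    ○ open, literals {D=T, F=T}.
          branch 2.1.2 (add A):
            ((\lnot E \leftrightarrow \lnot F) \to (\lnot B \to F)): β-rule — branch into \lnot (\lnot E \leftrightarrow \lnot F)  //  (\lnot B \to F).
              branch 2.1.2.1 (add \lnot (\lnot E \leftrightarrow \lnot F)):
                \lnot (\lnot E \leftrightarrow \lnot F): β-rule — branch into \lnot E, \lnot \lnot F  //  \lnot \lnot E, \lnot F.
                  branch 2.1.2.1.1 (add \lnot E, \lnot \lnot F):
                    ○ open, literals {A=T, E=F, F=T}.
                  branch 2.1.2.1.2 (add \lnot \lnot E, \lnot F):
                    ○ open, literals {A=T, E=T, F=F}.
              branch 2.1.2.2 (add (\lnot B \to F)):
                (\lnot B \to F): β-rule — branch into \lnot \lnot B  //  F.
                  branch 2.1.2.2.1 (add \lnot \lnot B):
                    ○ open, literals {A=T, B=T}.
                  branch 2.1.2.2.2 (add F):
                    ○ open, literals {A=T, F=T}.
      branch 2.2 (add \lnot (D \lor A), \lnot ((\lnot E \leftrightarrow \lnot F) \to (\lnot B \to F))):
        \lnot (D \lor A): α-rule — add \lnot D, \lnot A.
        \lnot ((\lnot E \leftrightarrow \lnot F) \to (\lnot B \to F)): α-rule — add (\lnot E \leftrightarrow \lnot F), \lnot (\lnot B \to F).
        \lnot (\lnot B \to F): α-rule — add \lnot B, \lnot F.
        (\lnot E \leftrightarrow \lnot F): β-rule — branch into \lnot E, \lnot F  //  \lnot \lnot E, \lnot \lnot F.
          branch 2.2.1 (add \lnot E, \lnot F):
            ○ open, literals {A=F, B=F, D=F, E=F, F=F}.
          branch 2.2.2 (add \lnot \lnot E, \lnot \lnot F):
            × closes — contains both F and \lnot F.
1 branch closed, 10 open.
Each open branch fixes some atoms; the unmentioned ones are free. Counting distinct full assignments: branch {B=T} (E, A, D, C, F) contributes 32 new; branch {D=T, E=F, F=T} (B, A, C) contributes 4 new; branch {D=T, E=T, F=F} (B, A, C) contributes 4 new; branch {B=T, D=T} (E, A, C, F) contributes 0 new; branch {D=T, F=T} (B, E, A, C) contributes 4 new; branch {A=T, E=F, F=T} (B, D, C) contributes 2 new; branch {A=T, E=T, F=F} (B, D, C) contributes 2 new; branch {A=T, B=T} (E, D, C, F) contributes 0 new; branch {A=T, F=T} (B, E, D, C) contributes 2 new; branch {A=F, B=F, D=F, E=F, F=F} (C) contributes 2 new. Total: 52.

52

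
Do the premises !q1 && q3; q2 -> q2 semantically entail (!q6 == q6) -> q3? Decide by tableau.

Initial set: {(!q1 && q3); (q2 -> q2); !((!q6 == q6) -> q3)}.
(!q1 && q3): α-rule — add !q1, q3.
!((!q6 == q6) -> q3): α-rule — add (!q6 == q6), !q3.
× closes — contains both q3 and !q3.
All 1 branch closes.
Every branch closed, so the premises entail the conclusion.

Yes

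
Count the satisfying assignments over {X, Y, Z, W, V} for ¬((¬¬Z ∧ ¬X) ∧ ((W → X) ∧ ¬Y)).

30

Initial set: {¬((¬¬Z ∧ ¬X) ∧ ((W → X) ∧ ¬Y))}.
¬((¬¬Z ∧ ¬X) ∧ ((W → X) ∧ ¬Y)): β-rule — branch into ¬(¬¬Z ∧ ¬X)  //  ¬((W → X) ∧ ¬Y).
  branch 1 (add ¬(¬¬Z ∧ ¬X)):
    ¬(¬¬Z ∧ ¬X): β-rule — branch into ¬¬¬Z  //  ¬¬X.
      branch 1.1 (add ¬¬¬Z):
        ¬¬¬Z: drop double negation, giving ¬Z.
        ○ open, literals {Z=F}.
      branch 1.2 (add ¬¬X):
        ○ open, literals {X=T}.
  branch 2 (add ¬((W → X) ∧ ¬Y)):
    ¬((W → X) ∧ ¬Y): β-rule — branch into ¬(W → X)  //  ¬¬Y.
      branch 2.1 (add ¬(W → X)):
        ¬(W → X): α-rule — add W, ¬X.
        ○ open, literals {W=T, X=F}.
      branch 2.2 (add ¬¬Y):
        ○ open, literals {Y=T}.
0 branches closed, 4 open.
Each open branch fixes some atoms; the unmentioned ones are free. Counting distinct full assignments: branch {Z=F} (X, Y, W, V) contributes 16 new; branch {X=T} (Y, Z, W, V) contributes 8 new; branch {W=T, X=F} (Y, Z, V) contributes 4 new; branch {Y=T} (X, Z, W, V) contributes 2 new. Total: 30.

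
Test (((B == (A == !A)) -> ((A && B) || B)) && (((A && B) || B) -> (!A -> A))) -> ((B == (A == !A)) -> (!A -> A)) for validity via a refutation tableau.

Assume the negation and expand:
Initial set: {!((((B == (A == !A)) -> ((A && B) || B)) && (((A && B) || B) -> (!A -> A))) -> ((B == (A == !A)) -> (!A -> A)))}.
!((((B == (A == !A)) -> ((A && B) || B)) && (((A && B) || B) -> (!A -> A))) -> ((B == (A == !A)) -> (!A -> A))): α-rule — add (((B == (A == !A)) -> ((A && B) || B)) && (((A && B) || B) -> (!A -> A))), !((B == (A == !A)) -> (!A -> A)).
(((B == (A == !A)) -> ((A && B) || B)) && (((A && B) || B) -> (!A -> A))): α-rule — add ((B == (A == !A)) -> ((A && B) || B)), (((A && B) || B) -> (!A -> A)).
!((B == (A == !A)) -> (!A -> A)): α-rule — add (B == (A == !A)), !(!A -> A).
!(!A -> A): α-rule — add !A, !A.
((B == (A == !A)) -> ((A && B) || B)): β-rule — branch into !(B == (A == !A))  //  ((A && B) || B).
  branch 1 (add !(B == (A == !A))):
    (((A && B) || B) -> (!A -> A)): β-rule — branch into !((A && B) || B)  //  (!A -> A).
      branch 1.1 (add !((A && B) || B)):
        !((A && B) || B): α-rule — add !(A && B), !B.
        (B == (A == !A)): β-rule — branch into B, (A == !A)  //  !B, !(A == !A).
          branch 1.1.1 (add B, (A == !A)):
            × closes — contains both B and !B.
          branch 1.1.2 (add !B, !(A == !A)):
            !(B == (A == !A)): β-rule — branch into B, !(A == !A)  //  !B, (A == !A).
              branch 1.1.2.1 (add B, !(A == !A)):
                × closes — contains both B and !B.
              branch 1.1.2.2 (add !B, (A == !A)):
                !(A && B): β-rule — branch into !A  //  !B.
                  branch 1.1.2.2.1 (add !A):
                    !(A == !A): β-rule — branch into A, !!A  //  !A, !A.
                      branch 1.1.2.2.1.1 (add A, !!A):
                        × closes — contains both A and !A.
                      branch 1.1.2.2.1.2 (add !A, !A):
                        (A == !A): β-rule — branch into A, !A  //  !A, !!A.
                          branch 1.1.2.2.1.2.1 (add A, !A):
                            × closes — contains both A and !A.
                          branch 1.1.2.2.1.2.2 (add !A, !!A):
                            × closes — contains both A and !A.
                  branch 1.1.2.2.2 (add !B):
                    !(A == !A): β-rule — branch into A, !!A  //  !A, !A.
                      branch 1.1.2.2.2.1 (add A, !!A):
                        × closes — contains both A and !A.
                      branch 1.1.2.2.2.2 (add !A, !A):
                        (A == !A): β-rule — branch into A, !A  //  !A, !!A.
                          branch 1.1.2.2.2.2.1 (add A, !A):
                            × closes — contains both A and !A.
                          branch 1.1.2.2.2.2.2 (add !A, !!A):
                            × closes — contains both A and !A.
      branch 1.2 (add (!A -> A)):
        (B == (A == !A)): β-rule — branch into B, (A == !A)  //  !B, !(A == !A).
          branch 1.2.1 (add B, (A == !A)):
            !(B == (A == !A)): β-rule — branch into B, !(A == !A)  //  !B, (A == !A).
              branch 1.2.1.1 (add B, !(A == !A)):
                (!A -> A): β-rule — branch into !!A  //  A.
                  branch 1.2.1.1.1 (add !!A):
                    × closes — contains both A and !A.
                  branch 1.2.1.1.2 (add A):
                    × closes — contains both A and !A.
              branch 1.2.1.2 (add !B, (A == !A)):
                × closes — contains both B and !B.
          branch 1.2.2 (add !B, !(A == !A)):
            !(B == (A == !A)): β-rule — branch into B, !(A == !A)  //  !B, (A == !A).
              branch 1.2.2.1 (add B, !(A == !A)):
                × closes — contains both B and !B.
              branch 1.2.2.2 (add !B, (A == !A)):
                (!A -> A): β-rule — branch into !!A  //  A.
                  branch 1.2.2.2.1 (add !!A):
                    × closes — contains both A and !A.
                  branch 1.2.2.2.2 (add A):
                    × closes — contains both A and !A.
  branch 2 (add ((A && B) || B)):
    (((A && B) || B) -> (!A -> A)): β-rule — branch into !((A && B) || B)  //  (!A -> A).
      branch 2.1 (add !((A && B) || B)):
        !((A && B) || B): α-rule — add !(A && B), !B.
        (B == (A == !A)): β-rule — branch into B, (A == !A)  //  !B, !(A == !A).
          branch 2.1.1 (add B, (A == !A)):
            × closes — contains both B and !B.
          branch 2.1.2 (add !B, !(A == !A)):
            ((A && B) || B): β-rule — branch into (A && B)  //  B.
              branch 2.1.2.1 (add (A && B)):
                (A && B): α-rule — add A, B.
                × closes — contains both A and !A.
              branch 2.1.2.2 (add B):
                × closes — contains both B and !B.
      branch 2.2 (add (!A -> A)):
        (B == (A == !A)): β-rule — branch into B, (A == !A)  //  !B, !(A == !A).
          branch 2.2.1 (add B, (A == !A)):
            ((A && B) || B): β-rule — branch into (A && B)  //  B.
              branch 2.2.1.1 (add (A && B)):
                (A && B): α-rule — add A, B.
                × closes — contains both A and !A.
              branch 2.2.1.2 (add B):
                (!A -> A): β-rule — branch into !!A  //  A.
                  branch 2.2.1.2.1 (add !!A):
                    × closes — contains both A and !A.
                  branch 2.2.1.2.2 (add A):
                    × closes — contains both A and !A.
          branch 2.2.2 (add !B, !(A == !A)):
            ((A && B) || B): β-rule — branch into (A && B)  //  B.
              branch 2.2.2.1 (add (A && B)):
                (A && B): α-rule — add A, B.
                × closes — contains both A and !A.
              branch 2.2.2.2 (add B):
                × closes — contains both B and !B.
All 22 branches close.
Every branch closed, so the negation is unsatisfiable and the formula is valid.

Valid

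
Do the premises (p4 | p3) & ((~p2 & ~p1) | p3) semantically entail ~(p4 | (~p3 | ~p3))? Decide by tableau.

Initial set: {((p4 | p3) & ((~p2 & ~p1) | p3)); ~~(p4 | (~p3 | ~p3))}.
((p4 | p3) & ((~p2 & ~p1) | p3)): α-rule — add (p4 | p3), ((~p2 & ~p1) | p3).
~~(p4 | (~p3 | ~p3)): β-rule — branch into p4  //  (~p3 | ~p3).
  branch 1 (add p4):
    (p4 | p3): β-rule — branch into p4  //  p3.
      branch 1.1 (add p4):
        ((~p2 & ~p1) | p3): β-rule — branch into (~p2 & ~p1)  //  p3.
          branch 1.1.1 (add (~p2 & ~p1)):
            (~p2 & ~p1): α-rule — add ~p2, ~p1.
            ○ open, literals {p1=0, p2=0, p4=1}.
          branch 1.1.2 (add p3):
            ○ open, literals {p3=1, p4=1}.
      branch 1.2 (add p3):
        ((~p2 & ~p1) | p3): β-rule — branch into (~p2 & ~p1)  //  p3.
          branch 1.2.1 (add (~p2 & ~p1)):
            (~p2 & ~p1): α-rule — add ~p2, ~p1.
            ○ open, literals {p1=0, p2=0, p3=1, p4=1}.
          branch 1.2.2 (add p3):
            ○ open, literals {p3=1, p4=1}.
  branch 2 (add (~p3 | ~p3)):
    (p4 | p3): β-rule — branch into p4  //  p3.
      branch 2.1 (add p4):
        ((~p2 & ~p1) | p3): β-rule — branch into (~p2 & ~p1)  //  p3.
          branch 2.1.1 (add (~p2 & ~p1)):
            (~p2 & ~p1): α-rule — add ~p2, ~p1.
            (~p3 | ~p3): β-rule — branch into ~p3  //  ~p3.
              branch 2.1.1.1 (add ~p3):
                ○ open, literals {p1=0, p2=0, p3=0, p4=1}.
              branch 2.1.1.2 (add ~p3):
                ○ open, literals {p1=0, p2=0, p3=0, p4=1}.
          branch 2.1.2 (add p3):
            (~p3 | ~p3): β-rule — branch into ~p3  //  ~p3.
              branch 2.1.2.1 (add ~p3):
                × closes — contains both p3 and ~p3.
              branch 2.1.2.2 (add ~p3):
                × closes — contains both p3 and ~p3.
      branch 2.2 (add p3):
        ((~p2 & ~p1) | p3): β-rule — branch into (~p2 & ~p1)  //  p3.
          branch 2.2.1 (add (~p2 & ~p1)):
            (~p2 & ~p1): α-rule — add ~p2, ~p1.
            (~p3 | ~p3): β-rule — branch into ~p3  //  ~p3.
              branch 2.2.1.1 (add ~p3):
                × closes — contains both p3 and ~p3.
              branch 2.2.1.2 (add ~p3):
                × closes — contains both p3 and ~p3.
          branch 2.2.2 (add p3):
            (~p3 | ~p3): β-rule — branch into ~p3  //  ~p3.
              branch 2.2.2.1 (add ~p3):
                × closes — contains both p3 and ~p3.
              branch 2.2.2.2 (add ~p3):
                × closes — contains both p3 and ~p3.
6 branches closed, 6 open.
An open branch gives a countermodel: p1=0, p2=0, p4=1 (unmentioned atoms arbitrary); the premises hold there but the conclusion fails.

No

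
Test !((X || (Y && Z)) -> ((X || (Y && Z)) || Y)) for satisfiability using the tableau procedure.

Initial set: {!((X || (Y && Z)) -> ((X || (Y && Z)) || Y))}.
!((X || (Y && Z)) -> ((X || (Y && Z)) || Y)): α-rule — add (X || (Y && Z)), !((X || (Y && Z)) || Y).
!((X || (Y && Z)) || Y): α-rule — add !(X || (Y && Z)), !Y.
!(X || (Y && Z)): α-rule — add !X, !(Y && Z).
(X || (Y && Z)): β-rule — branch into X  //  (Y && Z).
  branch 1 (add X):
    × closes — contains both X and !X.
  branch 2 (add (Y && Z)):
    (Y && Z): α-rule — add Y, Z.
    × closes — contains both Y and !Y.
All 2 branches close.
Every branch closed; the formula is unsatisfiable.

Unsatisfiable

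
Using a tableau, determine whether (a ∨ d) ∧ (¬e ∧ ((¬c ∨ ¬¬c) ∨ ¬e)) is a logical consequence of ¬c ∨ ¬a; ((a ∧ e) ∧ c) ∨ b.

No

Initial set: {T (¬c ∨ ¬a); T (((a ∧ e) ∧ c) ∨ b); F ((a ∨ d) ∧ (¬e ∧ ((¬c ∨ ¬¬c) ∨ ¬e)))}.
T (¬c ∨ ¬a): β-rule — branch into T ¬c  //  T ¬a.
  branch 1 (add T ¬c):
    T (((a ∧ e) ∧ c) ∨ b): β-rule — branch into T ((a ∧ e) ∧ c)  //  T b.
      branch 1.1 (add T ((a ∧ e) ∧ c)):
        T ((a ∧ e) ∧ c): α-rule — add T (a ∧ e), T c.
        × closes — contains both c and ¬c.
      branch 1.2 (add T b):
        F ((a ∨ d) ∧ (¬e ∧ ((¬c ∨ ¬¬c) ∨ ¬e))): β-rule — branch into F (a ∨ d)  //  F (¬e ∧ ((¬c ∨ ¬¬c) ∨ ¬e)).
          branch 1.2.1 (add F (a ∨ d)):
            F (a ∨ d): α-rule — add F a, F d.
            ○ open, literals {a=0, b=1, c=0, d=0}.
          branch 1.2.2 (add F (¬e ∧ ((¬c ∨ ¬¬c) ∨ ¬e))):
            F (¬e ∧ ((¬c ∨ ¬¬c) ∨ ¬e)): β-rule — branch into F ¬e  //  F ((¬c ∨ ¬¬c) ∨ ¬e).
              branch 1.2.2.1 (add F ¬e):
                ○ open, literals {b=1, c=0, e=1}.
              branch 1.2.2.2 (add F ((¬c ∨ ¬¬c) ∨ ¬e)):
                F ((¬c ∨ ¬¬c) ∨ ¬e): α-rule — add F (¬c ∨ ¬¬c), F ¬e.
                F (¬c ∨ ¬¬c): α-rule — add F ¬c, F ¬¬c.
                × closes — contains both c and ¬c.
  branch 2 (add T ¬a):
    T (((a ∧ e) ∧ c) ∨ b): β-rule — branch into T ((a ∧ e) ∧ c)  //  T b.
      branch 2.1 (add T ((a ∧ e) ∧ c)):
        T ((a ∧ e) ∧ c): α-rule — add T (a ∧ e), T c.
        T (a ∧ e): α-rule — add T a, T e.
        × closes — contains both a and ¬a.
      branch 2.2 (add T b):
        F ((a ∨ d) ∧ (¬e ∧ ((¬c ∨ ¬¬c) ∨ ¬e))): β-rule — branch into F (a ∨ d)  //  F (¬e ∧ ((¬c ∨ ¬¬c) ∨ ¬e)).
          branch 2.2.1 (add F (a ∨ d)):
            F (a ∨ d): α-rule — add F a, F d.
            ○ open, literals {a=0, b=1, d=0}.
          branch 2.2.2 (add F (¬e ∧ ((¬c ∨ ¬¬c) ∨ ¬e))):
            F (¬e ∧ ((¬c ∨ ¬¬c) ∨ ¬e)): β-rule — branch into F ¬e  //  F ((¬c ∨ ¬¬c) ∨ ¬e).
              branch 2.2.2.1 (add F ¬e):
                ○ open, literals {a=0, b=1, e=1}.
              branch 2.2.2.2 (add F ((¬c ∨ ¬¬c) ∨ ¬e)):
                F ((¬c ∨ ¬¬c) ∨ ¬e): α-rule — add F (¬c ∨ ¬¬c), F ¬e.
                F (¬c ∨ ¬¬c): α-rule — add F ¬c, F ¬¬c.
                F ¬¬c: drop double negation, giving F c.
                × closes — contains both c and ¬c.
4 branches closed, 4 open.
An open branch gives a countermodel: a=0, b=1, c=0, d=0 (unmentioned atoms arbitrary); the premises hold there but the conclusion fails.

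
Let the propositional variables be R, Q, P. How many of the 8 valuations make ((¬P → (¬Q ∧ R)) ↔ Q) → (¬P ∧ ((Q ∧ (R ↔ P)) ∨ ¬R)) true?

Initial set: {(((¬P → (¬Q ∧ R)) ↔ Q) → (¬P ∧ ((Q ∧ (R ↔ P)) ∨ ¬R)))}.
(((¬P → (¬Q ∧ R)) ↔ Q) → (¬P ∧ ((Q ∧ (R ↔ P)) ∨ ¬R))): β-rule — branch into ¬((¬P → (¬Q ∧ R)) ↔ Q)  //  (¬P ∧ ((Q ∧ (R ↔ P)) ∨ ¬R)).
  branch 1 (add ¬((¬P → (¬Q ∧ R)) ↔ Q)):
    ¬((¬P → (¬Q ∧ R)) ↔ Q): β-rule — branch into (¬P → (¬Q ∧ R)), ¬Q  //  ¬(¬P → (¬Q ∧ R)), Q.
      branch 1.1 (add (¬P → (¬Q ∧ R)), ¬Q):
        (¬P → (¬Q ∧ R)): β-rule — branch into ¬¬P  //  (¬Q ∧ R).
          branch 1.1.1 (add ¬¬P):
            ○ open, literals {P=1, Q=0}.
          branch 1.1.2 (add (¬Q ∧ R)):
            (¬Q ∧ R): α-rule — add ¬Q, R.
            ○ open, literals {Q=0, R=1}.
      branch 1.2 (add ¬(¬P → (¬Q ∧ R)), Q):
        ¬(¬P → (¬Q ∧ R)): α-rule — add ¬P, ¬(¬Q ∧ R).
        ¬(¬Q ∧ R): β-rule — branch into ¬¬Q  //  ¬R.
          branch 1.2.1 (add ¬¬Q):
            ○ open, literals {P=0, Q=1}.
          branch 1.2.2 (add ¬R):
            ○ open, literals {P=0, Q=1, R=0}.
  branch 2 (add (¬P ∧ ((Q ∧ (R ↔ P)) ∨ ¬R))):
    (¬P ∧ ((Q ∧ (R ↔ P)) ∨ ¬R)): α-rule — add ¬P, ((Q ∧ (R ↔ P)) ∨ ¬R).
    ((Q ∧ (R ↔ P)) ∨ ¬R): β-rule — branch into (Q ∧ (R ↔ P))  //  ¬R.
      branch 2.1 (add (Q ∧ (R ↔ P))):
        (Q ∧ (R ↔ P)): α-rule — add Q, (R ↔ P).
        (R ↔ P): β-rule — branch into R, P  //  ¬R, ¬P.
          branch 2.1.1 (add R, P):
            × closes — contains both P and ¬P.
          branch 2.1.2 (add ¬R, ¬P):
            ○ open, literals {P=0, Q=1, R=0}.
      branch 2.2 (add ¬R):
        ○ open, literals {P=0, R=0}.
1 branch closed, 6 open.
Each open branch fixes some atoms; the unmentioned ones are free. Counting distinct full assignments: branch {P=1, Q=0} (R) contributes 2 new; branch {Q=0, R=1} (P) contributes 1 new; branch {P=0, Q=1} (R) contributes 2 new; branch {P=0, Q=1, R=0} (none free) contributes 0 new; branch {P=0, Q=1, R=0} (none free) contributes 0 new; branch {P=0, R=0} (Q) contributes 1 new. Total: 6.

6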